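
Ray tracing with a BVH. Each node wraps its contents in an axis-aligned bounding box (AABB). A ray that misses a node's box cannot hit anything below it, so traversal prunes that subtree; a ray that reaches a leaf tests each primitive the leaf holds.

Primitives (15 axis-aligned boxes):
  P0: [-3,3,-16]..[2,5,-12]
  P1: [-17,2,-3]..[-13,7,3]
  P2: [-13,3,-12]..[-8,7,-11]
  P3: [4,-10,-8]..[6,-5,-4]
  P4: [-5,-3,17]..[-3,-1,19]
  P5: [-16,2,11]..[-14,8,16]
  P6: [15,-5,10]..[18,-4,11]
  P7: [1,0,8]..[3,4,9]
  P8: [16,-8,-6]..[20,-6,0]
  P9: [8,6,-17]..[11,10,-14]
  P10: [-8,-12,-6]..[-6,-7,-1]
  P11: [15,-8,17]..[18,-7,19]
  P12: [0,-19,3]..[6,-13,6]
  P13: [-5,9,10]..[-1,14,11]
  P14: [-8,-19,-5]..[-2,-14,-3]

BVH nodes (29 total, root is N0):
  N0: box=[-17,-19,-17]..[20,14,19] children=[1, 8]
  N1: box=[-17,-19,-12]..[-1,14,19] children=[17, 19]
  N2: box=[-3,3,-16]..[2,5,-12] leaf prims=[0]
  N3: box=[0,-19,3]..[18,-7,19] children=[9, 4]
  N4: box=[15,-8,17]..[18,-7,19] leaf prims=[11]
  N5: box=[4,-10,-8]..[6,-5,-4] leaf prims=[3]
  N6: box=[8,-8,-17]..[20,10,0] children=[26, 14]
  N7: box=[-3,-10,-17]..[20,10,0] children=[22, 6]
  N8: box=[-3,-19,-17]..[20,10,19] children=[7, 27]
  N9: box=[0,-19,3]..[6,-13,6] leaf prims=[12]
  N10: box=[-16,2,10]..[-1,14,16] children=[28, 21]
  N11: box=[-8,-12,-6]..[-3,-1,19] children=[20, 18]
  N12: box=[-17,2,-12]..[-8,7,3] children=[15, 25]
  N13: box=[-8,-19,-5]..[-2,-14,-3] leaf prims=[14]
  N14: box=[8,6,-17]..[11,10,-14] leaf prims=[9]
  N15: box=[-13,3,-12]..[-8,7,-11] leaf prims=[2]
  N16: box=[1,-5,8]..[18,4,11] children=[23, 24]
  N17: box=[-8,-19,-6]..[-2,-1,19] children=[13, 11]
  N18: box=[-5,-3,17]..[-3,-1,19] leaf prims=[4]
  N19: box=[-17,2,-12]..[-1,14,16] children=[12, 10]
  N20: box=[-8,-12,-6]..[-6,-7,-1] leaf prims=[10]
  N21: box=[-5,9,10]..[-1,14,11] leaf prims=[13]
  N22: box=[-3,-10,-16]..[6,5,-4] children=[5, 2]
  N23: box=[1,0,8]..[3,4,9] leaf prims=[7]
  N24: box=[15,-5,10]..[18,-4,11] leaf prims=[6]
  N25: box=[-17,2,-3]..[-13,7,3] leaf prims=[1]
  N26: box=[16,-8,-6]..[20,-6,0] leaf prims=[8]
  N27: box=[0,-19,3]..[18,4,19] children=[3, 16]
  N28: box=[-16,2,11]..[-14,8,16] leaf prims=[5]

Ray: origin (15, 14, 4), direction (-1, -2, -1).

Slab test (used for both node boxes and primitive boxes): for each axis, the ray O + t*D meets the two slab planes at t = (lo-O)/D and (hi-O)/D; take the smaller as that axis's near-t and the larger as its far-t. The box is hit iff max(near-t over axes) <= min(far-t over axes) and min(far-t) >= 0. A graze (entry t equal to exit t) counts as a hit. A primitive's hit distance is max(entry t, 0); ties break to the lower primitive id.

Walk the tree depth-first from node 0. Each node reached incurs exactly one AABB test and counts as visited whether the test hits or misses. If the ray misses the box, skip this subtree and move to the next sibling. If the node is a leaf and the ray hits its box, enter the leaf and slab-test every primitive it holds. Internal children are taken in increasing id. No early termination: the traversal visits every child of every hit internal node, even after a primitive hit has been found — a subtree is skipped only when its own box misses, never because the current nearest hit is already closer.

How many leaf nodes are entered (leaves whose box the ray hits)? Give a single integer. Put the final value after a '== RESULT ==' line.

Traverse from the root:
N0 x:[-5,32] y:[0,33/2] z:[-15,21] -> hit [0,33/2], descend [1, 8]
  N1 x:[16,32] y:[0,33/2] z:[-15,16] -> hit [16,16], descend [17, 19]
    N17 x:[17,23] y:[15/2,33/2] z:[-15,10] -> miss, prune
    N19 x:[16,32] y:[0,6] z:[-12,16] -> miss, prune
  N8 x:[-5,18] y:[2,33/2] z:[-15,21] -> hit [2,33/2], descend [7, 27]
    N7 x:[-5,18] y:[2,12] z:[4,21] -> hit [4,12], descend [6, 22]
      N6 x:[-5,7] y:[2,11] z:[4,21] -> hit [4,7], descend [14, 26]
        N14 x:[4,7] y:[2,4] z:[18,21] -> miss, prune
        N26 x:[-5,-1] y:[10,11] z:[4,10] -> miss, prune
      N22 x:[9,18] y:[9/2,12] z:[8,20] -> hit [9,12], descend [2, 5]
        N2 x:[13,18] y:[9/2,11/2] z:[16,20] -> miss, prune
        N5 x:[9,11] y:[19/2,12] z:[8,12] -> hit [19/2,11] leaf, test {P3@t=19/2}
    N27 x:[-3,15] y:[5,33/2] z:[-15,1] -> miss, prune

Summary -> nodes [0, 1, 17, 19, 8, 7, 6, 14, 26, 22, 2, 5, 27]; box-tests=13; leaf-entries=1; first=P3

== RESULT ==
1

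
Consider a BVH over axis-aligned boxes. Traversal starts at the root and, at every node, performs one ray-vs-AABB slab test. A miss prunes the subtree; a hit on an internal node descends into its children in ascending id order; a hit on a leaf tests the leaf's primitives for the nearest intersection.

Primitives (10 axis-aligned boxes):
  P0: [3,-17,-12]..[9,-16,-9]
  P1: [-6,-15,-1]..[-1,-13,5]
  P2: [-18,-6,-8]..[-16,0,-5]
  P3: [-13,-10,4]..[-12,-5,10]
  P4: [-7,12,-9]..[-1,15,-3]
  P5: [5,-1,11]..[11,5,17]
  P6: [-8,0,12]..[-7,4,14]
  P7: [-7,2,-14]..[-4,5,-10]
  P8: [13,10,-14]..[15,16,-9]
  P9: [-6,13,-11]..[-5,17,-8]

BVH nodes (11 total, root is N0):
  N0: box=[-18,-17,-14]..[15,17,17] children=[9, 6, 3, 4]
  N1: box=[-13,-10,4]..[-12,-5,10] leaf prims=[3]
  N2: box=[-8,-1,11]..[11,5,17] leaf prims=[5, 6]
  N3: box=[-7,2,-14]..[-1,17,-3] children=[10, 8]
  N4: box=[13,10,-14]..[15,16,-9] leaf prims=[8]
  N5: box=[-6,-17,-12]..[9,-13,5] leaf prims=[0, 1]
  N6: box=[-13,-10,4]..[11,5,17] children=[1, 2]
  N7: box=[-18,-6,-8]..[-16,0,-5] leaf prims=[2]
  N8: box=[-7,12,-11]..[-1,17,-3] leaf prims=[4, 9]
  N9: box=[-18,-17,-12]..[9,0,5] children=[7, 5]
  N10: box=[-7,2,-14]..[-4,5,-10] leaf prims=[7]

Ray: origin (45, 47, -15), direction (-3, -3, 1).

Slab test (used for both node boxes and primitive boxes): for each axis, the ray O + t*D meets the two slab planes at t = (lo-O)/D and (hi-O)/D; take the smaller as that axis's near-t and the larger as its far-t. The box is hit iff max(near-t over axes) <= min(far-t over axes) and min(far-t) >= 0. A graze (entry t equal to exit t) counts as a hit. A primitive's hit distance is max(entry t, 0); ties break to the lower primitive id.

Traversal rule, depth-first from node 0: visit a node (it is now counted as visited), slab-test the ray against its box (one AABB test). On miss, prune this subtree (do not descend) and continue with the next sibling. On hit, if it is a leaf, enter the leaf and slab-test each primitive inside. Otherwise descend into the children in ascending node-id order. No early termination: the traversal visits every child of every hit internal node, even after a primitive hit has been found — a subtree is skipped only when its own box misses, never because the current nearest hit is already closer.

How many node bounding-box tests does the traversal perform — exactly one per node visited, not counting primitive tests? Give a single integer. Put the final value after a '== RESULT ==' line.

Trace the traversal:
N0 x:[10,21] y:[10,64/3] z:[1,32] -> hit [10,21], descend [3, 4, 6, 9]
  N3 x:[46/3,52/3] y:[10,15] z:[1,12] -> miss, prune
  N4 x:[10,32/3] y:[31/3,37/3] z:[1,6] -> miss, prune
  N6 x:[34/3,58/3] y:[14,19] z:[19,32] -> hit [19,19], descend [1, 2]
    N1 x:[19,58/3] y:[52/3,19] z:[19,25] -> hit [19,19] leaf, test {P3@t=19}
    N2 x:[34/3,53/3] y:[14,16] z:[26,32] -> miss, prune
  N9 x:[12,21] y:[47/3,64/3] z:[3,20] -> hit [47/3,20], descend [5, 7]
    N5 x:[12,17] y:[20,64/3] z:[3,20] -> miss, prune
    N7 x:[61/3,21] y:[47/3,53/3] z:[7,10] -> miss, prune

Visited [0, 3, 4, 6, 1, 2, 9, 5, 7]. Tests: 9 box, 1 leaf. Nearest: P3.

== RESULT ==
9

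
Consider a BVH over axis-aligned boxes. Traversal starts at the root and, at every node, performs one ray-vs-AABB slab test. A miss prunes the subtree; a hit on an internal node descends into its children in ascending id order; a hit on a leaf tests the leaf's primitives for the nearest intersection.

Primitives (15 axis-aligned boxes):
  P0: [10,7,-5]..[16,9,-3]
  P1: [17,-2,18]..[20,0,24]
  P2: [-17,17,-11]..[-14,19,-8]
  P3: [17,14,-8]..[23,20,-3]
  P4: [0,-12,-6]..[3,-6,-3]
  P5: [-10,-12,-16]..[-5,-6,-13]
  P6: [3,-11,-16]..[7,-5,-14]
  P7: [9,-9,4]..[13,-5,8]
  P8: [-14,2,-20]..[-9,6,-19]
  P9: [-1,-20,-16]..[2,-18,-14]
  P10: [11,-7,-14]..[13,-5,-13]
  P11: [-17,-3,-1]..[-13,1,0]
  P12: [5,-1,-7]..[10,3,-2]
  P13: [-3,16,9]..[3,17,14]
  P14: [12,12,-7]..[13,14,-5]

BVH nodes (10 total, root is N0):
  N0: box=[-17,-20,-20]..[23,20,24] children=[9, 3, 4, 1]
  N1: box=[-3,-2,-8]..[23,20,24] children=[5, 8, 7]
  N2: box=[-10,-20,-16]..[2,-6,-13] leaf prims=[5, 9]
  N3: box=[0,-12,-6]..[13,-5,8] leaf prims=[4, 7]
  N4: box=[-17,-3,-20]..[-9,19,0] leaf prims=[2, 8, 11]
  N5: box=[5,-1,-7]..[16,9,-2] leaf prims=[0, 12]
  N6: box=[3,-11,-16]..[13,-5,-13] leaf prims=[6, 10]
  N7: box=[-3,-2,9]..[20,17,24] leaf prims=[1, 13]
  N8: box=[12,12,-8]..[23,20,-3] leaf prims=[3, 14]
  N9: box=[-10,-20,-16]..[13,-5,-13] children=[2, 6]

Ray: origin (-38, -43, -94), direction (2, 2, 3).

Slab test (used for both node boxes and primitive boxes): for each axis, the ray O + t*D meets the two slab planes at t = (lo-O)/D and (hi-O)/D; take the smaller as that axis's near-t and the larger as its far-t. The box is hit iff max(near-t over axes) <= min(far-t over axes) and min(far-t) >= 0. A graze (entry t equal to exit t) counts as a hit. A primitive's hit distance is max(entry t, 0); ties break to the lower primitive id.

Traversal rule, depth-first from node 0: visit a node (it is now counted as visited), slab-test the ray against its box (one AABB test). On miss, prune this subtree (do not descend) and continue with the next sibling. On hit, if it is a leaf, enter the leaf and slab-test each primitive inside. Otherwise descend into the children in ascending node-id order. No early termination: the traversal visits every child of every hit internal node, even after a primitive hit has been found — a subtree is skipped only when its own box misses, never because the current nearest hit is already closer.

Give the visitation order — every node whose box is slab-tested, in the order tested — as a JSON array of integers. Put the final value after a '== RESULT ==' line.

Walk:
N0 x:[21/2,61/2] y:[23/2,63/2] z:[74/3,118/3] -> hit [74/3,61/2], descend [1, 3, 4, 9]
  N1 x:[35/2,61/2] y:[41/2,63/2] z:[86/3,118/3] -> hit [86/3,61/2], descend [5, 7, 8]
    N5 x:[43/2,27] y:[21,26] z:[29,92/3] -> miss, prune
    N7 x:[35/2,29] y:[41/2,30] z:[103/3,118/3] -> miss, prune
    N8 x:[25,61/2] y:[55/2,63/2] z:[86/3,91/3] -> hit [86/3,91/3] leaf, test {P3@t=86/3, P14(miss)}
  N3 x:[19,51/2] y:[31/2,19] z:[88/3,34] -> miss, prune
  N4 x:[21/2,29/2] y:[20,31] z:[74/3,94/3] -> miss, prune
  N9 x:[14,51/2] y:[23/2,19] z:[26,27] -> miss, prune

8 AABB tests over nodes [0, 1, 5, 7, 8, 3, 4, 9]; 1 leaf entered; closest P3.

== RESULT ==
[0, 1, 5, 7, 8, 3, 4, 9]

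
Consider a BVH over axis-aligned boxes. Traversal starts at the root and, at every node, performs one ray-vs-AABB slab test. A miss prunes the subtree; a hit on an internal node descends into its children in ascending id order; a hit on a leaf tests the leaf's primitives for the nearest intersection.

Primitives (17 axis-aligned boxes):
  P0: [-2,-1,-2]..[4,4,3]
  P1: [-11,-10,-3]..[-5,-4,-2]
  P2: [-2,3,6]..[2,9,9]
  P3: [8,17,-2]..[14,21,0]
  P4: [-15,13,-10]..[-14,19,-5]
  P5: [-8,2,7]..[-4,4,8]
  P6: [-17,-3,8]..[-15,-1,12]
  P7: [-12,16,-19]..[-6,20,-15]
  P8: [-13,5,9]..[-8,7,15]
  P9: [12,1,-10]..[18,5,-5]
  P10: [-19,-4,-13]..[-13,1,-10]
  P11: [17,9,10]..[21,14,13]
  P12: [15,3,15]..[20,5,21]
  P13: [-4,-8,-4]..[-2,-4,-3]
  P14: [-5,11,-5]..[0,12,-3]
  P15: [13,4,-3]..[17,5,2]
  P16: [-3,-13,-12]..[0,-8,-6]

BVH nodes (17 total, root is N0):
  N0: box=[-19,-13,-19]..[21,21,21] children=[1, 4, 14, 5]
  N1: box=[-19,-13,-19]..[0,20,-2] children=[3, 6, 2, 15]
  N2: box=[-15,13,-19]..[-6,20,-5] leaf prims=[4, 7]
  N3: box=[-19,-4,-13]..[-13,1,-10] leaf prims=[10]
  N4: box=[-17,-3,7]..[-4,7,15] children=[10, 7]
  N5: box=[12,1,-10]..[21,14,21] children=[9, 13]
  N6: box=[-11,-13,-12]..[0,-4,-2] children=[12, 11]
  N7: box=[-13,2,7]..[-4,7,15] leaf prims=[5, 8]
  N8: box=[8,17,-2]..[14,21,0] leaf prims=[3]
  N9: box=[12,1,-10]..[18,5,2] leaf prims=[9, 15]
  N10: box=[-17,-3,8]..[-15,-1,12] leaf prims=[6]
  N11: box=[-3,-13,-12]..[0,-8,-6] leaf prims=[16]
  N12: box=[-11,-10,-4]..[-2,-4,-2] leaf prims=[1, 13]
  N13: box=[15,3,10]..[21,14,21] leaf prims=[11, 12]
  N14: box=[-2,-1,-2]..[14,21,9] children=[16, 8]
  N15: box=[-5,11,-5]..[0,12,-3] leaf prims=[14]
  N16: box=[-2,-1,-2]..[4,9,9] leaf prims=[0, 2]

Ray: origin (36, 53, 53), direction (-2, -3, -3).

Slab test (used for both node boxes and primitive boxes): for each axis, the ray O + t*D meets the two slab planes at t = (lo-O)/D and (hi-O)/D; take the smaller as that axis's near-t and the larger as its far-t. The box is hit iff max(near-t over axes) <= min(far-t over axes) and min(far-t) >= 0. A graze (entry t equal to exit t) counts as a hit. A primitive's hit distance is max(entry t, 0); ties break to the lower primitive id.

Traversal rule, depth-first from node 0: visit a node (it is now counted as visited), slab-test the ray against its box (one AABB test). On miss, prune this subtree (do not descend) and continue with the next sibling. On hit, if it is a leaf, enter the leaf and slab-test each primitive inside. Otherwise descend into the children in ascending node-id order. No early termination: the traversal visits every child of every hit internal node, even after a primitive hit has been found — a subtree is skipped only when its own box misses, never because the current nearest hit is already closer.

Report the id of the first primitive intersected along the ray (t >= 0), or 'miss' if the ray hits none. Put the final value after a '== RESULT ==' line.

Traverse from the root:
N0 x:[15/2,55/2] y:[32/3,22] z:[32/3,24] -> hit [32/3,22], descend [1, 4, 5, 14]
  N1 x:[18,55/2] y:[11,22] z:[55/3,24] -> hit [55/3,22], descend [2, 3, 6, 15]
    N2 x:[21,51/2] y:[11,40/3] z:[58/3,24] -> miss, prune
    N3 x:[49/2,55/2] y:[52/3,19] z:[21,22] -> miss, prune
    N6 x:[18,47/2] y:[19,22] z:[55/3,65/3] -> hit [19,65/3], descend [11, 12]
      N11 x:[18,39/2] y:[61/3,22] z:[59/3,65/3] -> miss, prune
      N12 x:[19,47/2] y:[19,21] z:[55/3,19] -> hit [19,19] leaf, test {P1(miss), P13@t=19}
    N15 x:[18,41/2] y:[41/3,14] z:[56/3,58/3] -> miss, prune
  N4 x:[20,53/2] y:[46/3,56/3] z:[38/3,46/3] -> miss, prune
  N5 x:[15/2,12] y:[13,52/3] z:[32/3,21] -> miss, prune
  N14 x:[11,19] y:[32/3,18] z:[44/3,55/3] -> hit [44/3,18], descend [8, 16]
    N8 x:[11,14] y:[32/3,12] z:[53/3,55/3] -> miss, prune
    N16 x:[16,19] y:[44/3,18] z:[44/3,55/3] -> hit [16,18] leaf, test {P0@t=50/3, P2(miss)}

13 AABB tests over nodes [0, 1, 2, 3, 6, 11, 12, 15, 4, 5, 14, 8, 16]; 2 leaves entered; closest P0.

== RESULT ==
0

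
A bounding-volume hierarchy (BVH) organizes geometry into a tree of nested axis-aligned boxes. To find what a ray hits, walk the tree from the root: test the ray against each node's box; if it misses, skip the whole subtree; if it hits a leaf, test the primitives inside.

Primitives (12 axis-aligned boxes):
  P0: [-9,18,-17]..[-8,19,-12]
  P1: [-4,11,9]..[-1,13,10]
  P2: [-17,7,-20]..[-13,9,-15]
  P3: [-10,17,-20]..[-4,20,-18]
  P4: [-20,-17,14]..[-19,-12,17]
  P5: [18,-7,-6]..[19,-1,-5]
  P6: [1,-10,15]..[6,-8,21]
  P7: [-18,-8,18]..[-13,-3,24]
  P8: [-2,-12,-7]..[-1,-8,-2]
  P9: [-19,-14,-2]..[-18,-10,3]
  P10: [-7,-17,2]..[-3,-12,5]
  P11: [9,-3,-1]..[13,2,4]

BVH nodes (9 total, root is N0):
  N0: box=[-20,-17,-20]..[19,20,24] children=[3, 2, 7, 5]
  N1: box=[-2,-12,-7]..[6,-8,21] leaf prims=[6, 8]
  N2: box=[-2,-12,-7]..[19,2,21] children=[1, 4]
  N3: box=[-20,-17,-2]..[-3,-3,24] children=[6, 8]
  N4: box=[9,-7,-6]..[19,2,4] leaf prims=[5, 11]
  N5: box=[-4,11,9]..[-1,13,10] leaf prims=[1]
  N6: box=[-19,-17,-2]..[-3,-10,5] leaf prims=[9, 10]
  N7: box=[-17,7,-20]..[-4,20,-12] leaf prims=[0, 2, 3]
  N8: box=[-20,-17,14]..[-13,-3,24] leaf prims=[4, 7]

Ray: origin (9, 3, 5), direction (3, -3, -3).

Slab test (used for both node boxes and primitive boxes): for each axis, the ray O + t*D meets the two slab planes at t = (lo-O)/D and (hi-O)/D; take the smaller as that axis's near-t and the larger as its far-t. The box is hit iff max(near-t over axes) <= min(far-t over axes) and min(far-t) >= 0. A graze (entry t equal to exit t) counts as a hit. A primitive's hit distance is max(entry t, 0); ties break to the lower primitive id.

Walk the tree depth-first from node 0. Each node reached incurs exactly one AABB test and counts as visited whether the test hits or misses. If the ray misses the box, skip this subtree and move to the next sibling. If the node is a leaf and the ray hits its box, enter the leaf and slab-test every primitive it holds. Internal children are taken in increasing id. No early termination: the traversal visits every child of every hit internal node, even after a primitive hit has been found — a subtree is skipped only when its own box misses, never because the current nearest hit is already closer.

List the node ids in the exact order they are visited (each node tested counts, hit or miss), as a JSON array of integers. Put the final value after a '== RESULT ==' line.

Traverse from the root:
N0 x:[-29/3,10/3] y:[-17/3,20/3] z:[-19/3,25/3] -> hit [-17/3,10/3], descend [2, 3, 5, 7]
  N2 x:[-11/3,10/3] y:[1/3,5] z:[-16/3,4] -> hit [1/3,10/3], descend [1, 4]
    N1 x:[-11/3,-1] y:[11/3,5] z:[-16/3,4] -> miss, prune
    N4 x:[0,10/3] y:[1/3,10/3] z:[1/3,11/3] -> hit [1/3,10/3] leaf, test {P5@t=10/3, P11@t=1/3}
  N3 x:[-29/3,-4] y:[2,20/3] z:[-19/3,7/3] -> miss, prune
  N5 x:[-13/3,-10/3] y:[-10/3,-8/3] z:[-5/3,-4/3] -> miss, prune
  N7 x:[-26/3,-13/3] y:[-17/3,-4/3] z:[17/3,25/3] -> miss, prune

Summary -> nodes [0, 2, 1, 4, 3, 5, 7]; box-tests=7; leaf-entries=1; first=P11

== RESULT ==
[0, 2, 1, 4, 3, 5, 7]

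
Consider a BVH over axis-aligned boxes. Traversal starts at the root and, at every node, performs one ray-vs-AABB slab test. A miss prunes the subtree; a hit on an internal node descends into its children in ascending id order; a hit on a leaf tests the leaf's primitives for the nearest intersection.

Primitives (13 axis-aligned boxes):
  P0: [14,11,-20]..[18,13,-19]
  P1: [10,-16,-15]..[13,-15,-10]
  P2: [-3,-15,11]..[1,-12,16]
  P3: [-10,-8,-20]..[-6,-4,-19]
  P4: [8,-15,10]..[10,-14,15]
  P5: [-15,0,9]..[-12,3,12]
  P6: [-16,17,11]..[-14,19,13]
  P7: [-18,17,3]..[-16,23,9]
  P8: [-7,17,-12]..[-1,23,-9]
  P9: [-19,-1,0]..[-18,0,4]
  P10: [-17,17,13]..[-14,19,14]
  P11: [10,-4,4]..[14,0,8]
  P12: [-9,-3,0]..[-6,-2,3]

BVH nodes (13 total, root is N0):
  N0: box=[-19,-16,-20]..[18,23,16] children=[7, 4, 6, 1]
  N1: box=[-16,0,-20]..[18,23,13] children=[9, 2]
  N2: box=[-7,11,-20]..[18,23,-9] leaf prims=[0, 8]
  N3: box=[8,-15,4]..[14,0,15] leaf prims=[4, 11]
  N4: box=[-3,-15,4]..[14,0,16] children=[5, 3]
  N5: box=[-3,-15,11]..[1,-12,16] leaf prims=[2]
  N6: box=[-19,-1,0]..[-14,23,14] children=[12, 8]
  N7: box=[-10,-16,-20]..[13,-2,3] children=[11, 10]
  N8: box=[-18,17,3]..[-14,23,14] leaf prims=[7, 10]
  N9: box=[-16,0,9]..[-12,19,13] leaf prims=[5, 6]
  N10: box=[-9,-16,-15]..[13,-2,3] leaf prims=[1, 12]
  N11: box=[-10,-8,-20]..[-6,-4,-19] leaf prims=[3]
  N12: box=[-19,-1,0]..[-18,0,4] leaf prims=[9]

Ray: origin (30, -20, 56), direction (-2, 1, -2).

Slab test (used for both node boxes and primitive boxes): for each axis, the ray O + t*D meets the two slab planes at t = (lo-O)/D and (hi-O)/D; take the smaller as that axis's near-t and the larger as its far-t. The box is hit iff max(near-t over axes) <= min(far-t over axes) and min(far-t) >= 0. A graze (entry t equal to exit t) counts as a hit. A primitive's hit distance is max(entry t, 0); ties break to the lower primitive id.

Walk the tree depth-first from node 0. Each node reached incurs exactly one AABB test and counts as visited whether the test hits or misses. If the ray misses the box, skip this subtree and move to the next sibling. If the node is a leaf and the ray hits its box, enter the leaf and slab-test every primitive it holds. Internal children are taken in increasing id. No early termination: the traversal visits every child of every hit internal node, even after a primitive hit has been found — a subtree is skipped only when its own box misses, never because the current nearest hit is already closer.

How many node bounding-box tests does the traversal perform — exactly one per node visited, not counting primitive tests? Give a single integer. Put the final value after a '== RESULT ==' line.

Trace the traversal:
N0 x:[6,49/2] y:[4,43] z:[20,38] -> hit [20,49/2], descend [1, 4, 6, 7]
  N1 x:[6,23] y:[20,43] z:[43/2,38] -> hit [43/2,23], descend [2, 9]
    N2 x:[6,37/2] y:[31,43] z:[65/2,38] -> miss, prune
    N9 x:[21,23] y:[20,39] z:[43/2,47/2] -> hit [43/2,23] leaf, test {P5@t=22, P6(miss)}
  N4 x:[8,33/2] y:[5,20] z:[20,26] -> miss, prune
  N6 x:[22,49/2] y:[19,43] z:[21,28] -> hit [22,49/2], descend [8, 12]
    N8 x:[22,24] y:[37,43] z:[21,53/2] -> miss, prune
    N12 x:[24,49/2] y:[19,20] z:[26,28] -> miss, prune
  N7 x:[17/2,20] y:[4,18] z:[53/2,38] -> miss, prune

Visited [0, 1, 2, 9, 4, 6, 8, 12, 7]. Tests: 9 box, 1 leaf. Nearest: P5.

== RESULT ==
9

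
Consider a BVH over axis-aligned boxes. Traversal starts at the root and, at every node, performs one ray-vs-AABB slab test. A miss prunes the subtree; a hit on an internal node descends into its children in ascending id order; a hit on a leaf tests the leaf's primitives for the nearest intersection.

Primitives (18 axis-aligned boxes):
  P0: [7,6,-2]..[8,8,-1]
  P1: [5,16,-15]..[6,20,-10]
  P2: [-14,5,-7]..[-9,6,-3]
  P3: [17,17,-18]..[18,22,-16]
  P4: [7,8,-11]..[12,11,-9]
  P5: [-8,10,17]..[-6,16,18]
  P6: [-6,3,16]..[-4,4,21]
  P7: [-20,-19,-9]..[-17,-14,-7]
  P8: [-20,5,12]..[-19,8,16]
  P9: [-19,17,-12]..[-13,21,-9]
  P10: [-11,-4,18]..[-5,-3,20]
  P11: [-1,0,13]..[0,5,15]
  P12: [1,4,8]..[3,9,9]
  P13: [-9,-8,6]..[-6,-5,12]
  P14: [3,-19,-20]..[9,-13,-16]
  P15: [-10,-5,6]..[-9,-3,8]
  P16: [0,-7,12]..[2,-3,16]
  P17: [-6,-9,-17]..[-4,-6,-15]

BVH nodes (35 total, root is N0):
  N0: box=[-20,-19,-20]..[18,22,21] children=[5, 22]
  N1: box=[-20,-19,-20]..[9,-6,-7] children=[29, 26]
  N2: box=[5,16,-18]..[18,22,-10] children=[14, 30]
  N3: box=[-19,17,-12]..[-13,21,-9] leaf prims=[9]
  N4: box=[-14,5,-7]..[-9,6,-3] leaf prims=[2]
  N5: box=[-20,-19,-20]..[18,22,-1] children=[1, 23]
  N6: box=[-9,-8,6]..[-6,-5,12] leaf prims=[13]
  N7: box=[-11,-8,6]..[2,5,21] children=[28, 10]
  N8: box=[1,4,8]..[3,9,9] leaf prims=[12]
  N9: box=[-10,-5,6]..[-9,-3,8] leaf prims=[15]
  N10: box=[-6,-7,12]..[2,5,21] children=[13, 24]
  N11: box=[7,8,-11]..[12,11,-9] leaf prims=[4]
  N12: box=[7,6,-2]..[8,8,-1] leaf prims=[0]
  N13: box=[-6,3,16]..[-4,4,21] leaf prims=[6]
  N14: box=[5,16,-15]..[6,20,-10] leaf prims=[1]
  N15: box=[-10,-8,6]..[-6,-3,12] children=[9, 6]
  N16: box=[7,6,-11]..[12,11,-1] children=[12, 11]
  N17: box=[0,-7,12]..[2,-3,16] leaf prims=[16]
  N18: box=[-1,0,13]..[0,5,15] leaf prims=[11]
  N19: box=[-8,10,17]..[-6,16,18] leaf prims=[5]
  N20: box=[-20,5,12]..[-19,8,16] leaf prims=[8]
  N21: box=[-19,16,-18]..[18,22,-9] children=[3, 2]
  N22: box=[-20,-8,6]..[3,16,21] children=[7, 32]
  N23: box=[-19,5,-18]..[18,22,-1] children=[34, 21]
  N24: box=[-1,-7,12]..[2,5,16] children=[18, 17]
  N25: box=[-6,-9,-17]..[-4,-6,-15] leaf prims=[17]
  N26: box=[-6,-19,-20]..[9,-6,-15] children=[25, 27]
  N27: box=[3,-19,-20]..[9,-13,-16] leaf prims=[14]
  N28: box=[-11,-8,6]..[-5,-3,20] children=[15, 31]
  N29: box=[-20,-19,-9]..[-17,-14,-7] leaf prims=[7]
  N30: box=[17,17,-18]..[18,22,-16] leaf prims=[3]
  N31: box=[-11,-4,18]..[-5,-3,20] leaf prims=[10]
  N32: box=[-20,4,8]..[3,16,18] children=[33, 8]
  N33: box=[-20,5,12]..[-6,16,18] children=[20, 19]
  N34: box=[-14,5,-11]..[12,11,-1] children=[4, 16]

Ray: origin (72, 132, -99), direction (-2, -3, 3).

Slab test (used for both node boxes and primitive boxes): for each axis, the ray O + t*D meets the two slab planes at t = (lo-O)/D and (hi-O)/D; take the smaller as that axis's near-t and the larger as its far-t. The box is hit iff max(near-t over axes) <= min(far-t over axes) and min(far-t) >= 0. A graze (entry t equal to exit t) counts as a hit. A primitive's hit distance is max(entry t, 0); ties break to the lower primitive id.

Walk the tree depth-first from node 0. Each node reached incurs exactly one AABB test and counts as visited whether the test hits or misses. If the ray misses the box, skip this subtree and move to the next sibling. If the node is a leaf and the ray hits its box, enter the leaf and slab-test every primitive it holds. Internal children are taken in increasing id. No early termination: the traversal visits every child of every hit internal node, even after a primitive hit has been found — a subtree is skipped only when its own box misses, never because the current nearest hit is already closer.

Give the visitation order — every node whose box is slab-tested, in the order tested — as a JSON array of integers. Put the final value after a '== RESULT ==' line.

Trace the traversal:
N0 x:[27,46] y:[110/3,151/3] z:[79/3,40] -> hit [110/3,40], descend [5, 22]
  N5 x:[27,46] y:[110/3,151/3] z:[79/3,98/3] -> miss, prune
  N22 x:[69/2,46] y:[116/3,140/3] z:[35,40] -> hit [116/3,40], descend [7, 32]
    N7 x:[35,83/2] y:[127/3,140/3] z:[35,40] -> miss, prune
    N32 x:[69/2,46] y:[116/3,128/3] z:[107/3,39] -> hit [116/3,39], descend [8, 33]
      N8 x:[69/2,71/2] y:[41,128/3] z:[107/3,36] -> miss, prune
      N33 x:[39,46] y:[116/3,127/3] z:[37,39] -> hit [39,39], descend [19, 20]
        N19 x:[39,40] y:[116/3,122/3] z:[116/3,39] -> hit [39,39] leaf, test {P5@t=39}
        N20 x:[91/2,46] y:[124/3,127/3] z:[37,115/3] -> miss, prune

Visited [0, 5, 22, 7, 32, 8, 33, 19, 20]. Tests: 9 box, 1 leaf. Nearest: P5.

== RESULT ==
[0, 5, 22, 7, 32, 8, 33, 19, 20]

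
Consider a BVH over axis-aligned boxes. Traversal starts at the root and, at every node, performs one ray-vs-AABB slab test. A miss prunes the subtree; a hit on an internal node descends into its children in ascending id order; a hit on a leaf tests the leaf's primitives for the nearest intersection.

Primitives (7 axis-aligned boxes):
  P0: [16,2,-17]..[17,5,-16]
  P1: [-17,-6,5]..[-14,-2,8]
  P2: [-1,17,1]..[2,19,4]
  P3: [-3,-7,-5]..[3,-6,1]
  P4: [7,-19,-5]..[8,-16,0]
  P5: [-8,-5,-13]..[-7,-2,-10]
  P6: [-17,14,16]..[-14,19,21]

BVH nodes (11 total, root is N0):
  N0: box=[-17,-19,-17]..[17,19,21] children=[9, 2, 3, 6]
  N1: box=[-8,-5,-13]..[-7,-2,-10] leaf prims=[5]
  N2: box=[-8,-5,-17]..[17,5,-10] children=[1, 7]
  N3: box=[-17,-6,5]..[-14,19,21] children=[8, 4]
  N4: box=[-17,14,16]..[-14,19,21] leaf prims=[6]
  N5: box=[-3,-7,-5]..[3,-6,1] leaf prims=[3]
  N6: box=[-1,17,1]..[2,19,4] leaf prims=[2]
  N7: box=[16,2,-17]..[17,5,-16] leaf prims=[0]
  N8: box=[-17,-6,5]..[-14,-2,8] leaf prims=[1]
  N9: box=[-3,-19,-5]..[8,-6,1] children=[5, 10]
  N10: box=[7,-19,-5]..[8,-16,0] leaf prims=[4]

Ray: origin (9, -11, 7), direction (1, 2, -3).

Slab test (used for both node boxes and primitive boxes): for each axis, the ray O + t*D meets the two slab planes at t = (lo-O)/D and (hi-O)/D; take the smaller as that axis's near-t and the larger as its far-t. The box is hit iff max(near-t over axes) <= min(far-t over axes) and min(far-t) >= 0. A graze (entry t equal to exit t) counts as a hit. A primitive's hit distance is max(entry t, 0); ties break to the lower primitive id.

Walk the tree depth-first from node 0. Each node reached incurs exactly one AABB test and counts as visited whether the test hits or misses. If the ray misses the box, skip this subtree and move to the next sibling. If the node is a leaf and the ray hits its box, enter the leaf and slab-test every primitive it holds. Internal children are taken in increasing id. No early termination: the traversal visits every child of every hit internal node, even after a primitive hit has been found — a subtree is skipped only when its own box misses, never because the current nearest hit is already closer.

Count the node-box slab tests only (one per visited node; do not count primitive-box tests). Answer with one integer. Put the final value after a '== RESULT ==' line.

Walk:
N0 x:[-26,8] y:[-4,15] z:[-14/3,8] -> hit [-4,8], descend [2, 3, 6, 9]
  N2 x:[-17,8] y:[3,8] z:[17/3,8] -> hit [17/3,8], descend [1, 7]
    N1 x:[-17,-16] y:[3,9/2] z:[17/3,20/3] -> miss, prune
    N7 x:[7,8] y:[13/2,8] z:[23/3,8] -> hit [23/3,8] leaf, test {P0@t=23/3}
  N3 x:[-26,-23] y:[5/2,15] z:[-14/3,2/3] -> miss, prune
  N6 x:[-10,-7] y:[14,15] z:[1,2] -> miss, prune
  N9 x:[-12,-1] y:[-4,5/2] z:[2,4] -> miss, prune

order=[0, 2, 1, 7, 3, 6, 9]  |boxes|=7  |leaves|=1  hit=P0

== RESULT ==
7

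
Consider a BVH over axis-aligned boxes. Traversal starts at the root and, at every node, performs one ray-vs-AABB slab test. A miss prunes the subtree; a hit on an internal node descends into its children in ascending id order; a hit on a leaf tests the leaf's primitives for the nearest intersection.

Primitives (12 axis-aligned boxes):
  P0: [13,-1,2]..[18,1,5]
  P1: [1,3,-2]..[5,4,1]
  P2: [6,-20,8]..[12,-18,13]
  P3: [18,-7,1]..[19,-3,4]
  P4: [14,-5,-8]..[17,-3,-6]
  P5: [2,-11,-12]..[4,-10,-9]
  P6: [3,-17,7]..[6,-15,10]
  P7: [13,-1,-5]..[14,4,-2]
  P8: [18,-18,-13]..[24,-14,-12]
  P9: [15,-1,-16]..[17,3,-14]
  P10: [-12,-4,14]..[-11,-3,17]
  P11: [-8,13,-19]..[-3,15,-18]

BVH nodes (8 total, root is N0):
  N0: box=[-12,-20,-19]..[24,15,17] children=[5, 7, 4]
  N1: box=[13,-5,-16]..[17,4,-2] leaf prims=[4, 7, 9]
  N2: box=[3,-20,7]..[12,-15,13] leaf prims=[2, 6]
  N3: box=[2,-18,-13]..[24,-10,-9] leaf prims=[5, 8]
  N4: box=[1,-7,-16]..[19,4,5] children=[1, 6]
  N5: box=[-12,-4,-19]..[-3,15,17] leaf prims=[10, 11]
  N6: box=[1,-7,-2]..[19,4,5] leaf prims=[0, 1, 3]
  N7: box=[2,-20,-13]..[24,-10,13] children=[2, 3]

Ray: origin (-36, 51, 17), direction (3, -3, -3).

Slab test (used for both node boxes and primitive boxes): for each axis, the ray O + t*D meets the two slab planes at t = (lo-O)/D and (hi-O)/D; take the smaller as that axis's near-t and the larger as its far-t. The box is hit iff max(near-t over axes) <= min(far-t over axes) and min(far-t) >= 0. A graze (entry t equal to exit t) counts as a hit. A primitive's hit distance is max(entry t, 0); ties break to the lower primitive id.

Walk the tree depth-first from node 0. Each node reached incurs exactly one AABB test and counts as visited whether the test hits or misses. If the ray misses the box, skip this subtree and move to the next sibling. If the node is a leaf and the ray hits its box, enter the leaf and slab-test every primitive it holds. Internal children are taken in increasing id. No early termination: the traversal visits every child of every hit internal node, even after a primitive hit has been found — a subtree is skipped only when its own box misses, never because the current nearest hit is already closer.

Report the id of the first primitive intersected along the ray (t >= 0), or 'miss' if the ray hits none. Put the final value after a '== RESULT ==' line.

Traverse from the root:
N0 x:[8,20] y:[12,71/3] z:[0,12] -> hit [12,12], descend [4, 5, 7]
  N4 x:[37/3,55/3] y:[47/3,58/3] z:[4,11] -> miss, prune
  N5 x:[8,11] y:[12,55/3] z:[0,12] -> miss, prune
  N7 x:[38/3,20] y:[61/3,71/3] z:[4/3,10] -> miss, prune

Visited [0, 4, 5, 7]. Tests: 4 box, 0 leaf. Nearest: miss.

== RESULT ==
miss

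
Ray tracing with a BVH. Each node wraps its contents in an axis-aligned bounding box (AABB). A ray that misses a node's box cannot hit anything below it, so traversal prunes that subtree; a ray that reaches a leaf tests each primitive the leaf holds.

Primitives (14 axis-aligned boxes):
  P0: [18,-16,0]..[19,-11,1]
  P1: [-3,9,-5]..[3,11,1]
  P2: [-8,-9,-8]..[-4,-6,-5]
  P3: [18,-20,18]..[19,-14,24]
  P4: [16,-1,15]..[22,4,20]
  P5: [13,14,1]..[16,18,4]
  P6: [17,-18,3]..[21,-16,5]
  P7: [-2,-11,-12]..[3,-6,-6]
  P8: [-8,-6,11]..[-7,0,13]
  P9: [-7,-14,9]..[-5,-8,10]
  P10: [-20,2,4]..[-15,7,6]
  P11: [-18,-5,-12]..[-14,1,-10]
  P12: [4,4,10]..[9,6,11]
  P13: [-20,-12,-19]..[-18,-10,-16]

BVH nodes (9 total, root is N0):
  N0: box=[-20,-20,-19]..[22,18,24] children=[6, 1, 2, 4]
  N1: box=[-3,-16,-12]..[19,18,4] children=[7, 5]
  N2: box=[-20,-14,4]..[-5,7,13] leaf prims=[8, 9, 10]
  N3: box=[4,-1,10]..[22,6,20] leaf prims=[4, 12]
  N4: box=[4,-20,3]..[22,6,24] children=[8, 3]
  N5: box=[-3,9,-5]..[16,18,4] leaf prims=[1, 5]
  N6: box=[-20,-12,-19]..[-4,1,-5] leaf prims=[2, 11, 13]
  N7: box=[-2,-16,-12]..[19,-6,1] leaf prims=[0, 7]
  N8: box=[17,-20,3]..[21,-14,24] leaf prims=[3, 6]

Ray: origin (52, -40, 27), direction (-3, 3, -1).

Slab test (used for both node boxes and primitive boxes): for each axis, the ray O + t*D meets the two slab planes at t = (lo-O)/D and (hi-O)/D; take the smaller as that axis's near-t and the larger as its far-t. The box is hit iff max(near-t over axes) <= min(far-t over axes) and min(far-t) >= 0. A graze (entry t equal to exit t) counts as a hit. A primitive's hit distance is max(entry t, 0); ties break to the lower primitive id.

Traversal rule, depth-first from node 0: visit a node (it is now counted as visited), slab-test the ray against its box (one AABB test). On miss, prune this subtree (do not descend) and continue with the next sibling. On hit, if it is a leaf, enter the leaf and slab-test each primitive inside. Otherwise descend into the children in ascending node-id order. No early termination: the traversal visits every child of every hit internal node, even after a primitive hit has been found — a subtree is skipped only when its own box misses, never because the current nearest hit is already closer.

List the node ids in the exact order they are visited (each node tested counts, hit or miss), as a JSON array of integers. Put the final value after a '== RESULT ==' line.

Trace the traversal:
N0 x:[10,24] y:[20/3,58/3] z:[3,46] -> hit [10,58/3], descend [1, 2, 4, 6]
  N1 x:[11,55/3] y:[8,58/3] z:[23,39] -> miss, prune
  N2 x:[19,24] y:[26/3,47/3] z:[14,23] -> miss, prune
  N4 x:[10,16] y:[20/3,46/3] z:[3,24] -> hit [10,46/3], descend [3, 8]
    N3 x:[10,16] y:[13,46/3] z:[7,17] -> hit [13,46/3] leaf, test {P4(miss), P12(miss)}
    N8 x:[31/3,35/3] y:[20/3,26/3] z:[3,24] -> miss, prune
  N6 x:[56/3,24] y:[28/3,41/3] z:[32,46] -> miss, prune

order=[0, 1, 2, 4, 3, 8, 6]  |boxes|=7  |leaves|=1  hit=miss

== RESULT ==
[0, 1, 2, 4, 3, 8, 6]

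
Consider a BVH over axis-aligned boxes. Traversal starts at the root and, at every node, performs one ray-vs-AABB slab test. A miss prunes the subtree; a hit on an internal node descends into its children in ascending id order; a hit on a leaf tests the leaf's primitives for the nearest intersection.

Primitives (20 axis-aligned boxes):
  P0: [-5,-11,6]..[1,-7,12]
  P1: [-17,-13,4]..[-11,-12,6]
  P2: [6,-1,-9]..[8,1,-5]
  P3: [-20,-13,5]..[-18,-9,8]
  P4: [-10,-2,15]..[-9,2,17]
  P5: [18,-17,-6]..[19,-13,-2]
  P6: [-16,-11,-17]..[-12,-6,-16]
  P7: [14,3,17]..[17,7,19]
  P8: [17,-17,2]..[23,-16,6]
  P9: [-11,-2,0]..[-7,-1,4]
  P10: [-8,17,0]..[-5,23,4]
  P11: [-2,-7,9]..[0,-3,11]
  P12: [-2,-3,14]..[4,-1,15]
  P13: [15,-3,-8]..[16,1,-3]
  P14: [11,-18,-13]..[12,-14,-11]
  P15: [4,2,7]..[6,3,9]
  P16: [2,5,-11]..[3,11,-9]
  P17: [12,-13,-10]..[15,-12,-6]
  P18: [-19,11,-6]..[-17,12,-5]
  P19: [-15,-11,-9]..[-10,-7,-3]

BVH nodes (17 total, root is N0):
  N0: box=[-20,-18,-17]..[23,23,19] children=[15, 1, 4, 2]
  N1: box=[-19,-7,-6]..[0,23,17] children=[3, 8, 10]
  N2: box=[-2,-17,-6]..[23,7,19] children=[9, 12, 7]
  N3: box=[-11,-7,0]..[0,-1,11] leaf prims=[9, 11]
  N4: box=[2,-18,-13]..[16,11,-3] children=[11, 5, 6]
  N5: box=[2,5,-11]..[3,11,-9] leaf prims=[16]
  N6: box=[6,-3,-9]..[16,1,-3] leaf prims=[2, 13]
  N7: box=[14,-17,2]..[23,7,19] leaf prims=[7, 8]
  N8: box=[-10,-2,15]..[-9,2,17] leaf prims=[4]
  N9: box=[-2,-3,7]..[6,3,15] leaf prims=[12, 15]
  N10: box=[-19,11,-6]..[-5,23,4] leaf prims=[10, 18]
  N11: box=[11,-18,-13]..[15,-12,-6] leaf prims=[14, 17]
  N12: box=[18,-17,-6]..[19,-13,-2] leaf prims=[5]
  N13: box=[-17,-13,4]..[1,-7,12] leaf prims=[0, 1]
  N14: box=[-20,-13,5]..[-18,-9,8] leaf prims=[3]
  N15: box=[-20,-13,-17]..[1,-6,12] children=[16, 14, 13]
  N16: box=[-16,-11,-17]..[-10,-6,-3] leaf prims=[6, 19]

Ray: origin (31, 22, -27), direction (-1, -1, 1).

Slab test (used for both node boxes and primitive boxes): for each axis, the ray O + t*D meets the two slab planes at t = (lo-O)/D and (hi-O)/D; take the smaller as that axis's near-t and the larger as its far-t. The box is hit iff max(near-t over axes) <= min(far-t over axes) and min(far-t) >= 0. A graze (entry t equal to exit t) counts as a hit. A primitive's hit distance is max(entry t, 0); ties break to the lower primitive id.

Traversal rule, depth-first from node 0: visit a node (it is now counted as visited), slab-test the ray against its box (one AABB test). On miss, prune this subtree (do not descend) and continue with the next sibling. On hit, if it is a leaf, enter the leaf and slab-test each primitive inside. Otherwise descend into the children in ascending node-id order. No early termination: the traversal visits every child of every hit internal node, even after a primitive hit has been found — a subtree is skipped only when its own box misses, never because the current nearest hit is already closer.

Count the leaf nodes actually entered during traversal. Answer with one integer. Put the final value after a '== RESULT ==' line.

Walk:
N0 x:[8,51] y:[-1,40] z:[10,46] -> hit [10,40], descend [1, 2, 4, 15]
  N1 x:[31,50] y:[-1,29] z:[21,44] -> miss, prune
  N2 x:[8,33] y:[15,39] z:[21,46] -> hit [21,33], descend [7, 9, 12]
    N7 x:[8,17] y:[15,39] z:[29,46] -> miss, prune
    N9 x:[25,33] y:[19,25] z:[34,42] -> miss, prune
    N12 x:[12,13] y:[35,39] z:[21,25] -> miss, prune
  N4 x:[15,29] y:[11,40] z:[14,24] -> hit [15,24], descend [5, 6, 11]
    N5 x:[28,29] y:[11,17] z:[16,18] -> miss, prune
    N6 x:[15,25] y:[21,25] z:[18,24] -> hit [21,24] leaf, test {P2(miss), P13(miss)}
    N11 x:[16,20] y:[34,40] z:[14,21] -> miss, prune
  N15 x:[30,51] y:[28,35] z:[10,39] -> hit [30,35], descend [13, 14, 16]
    N13 x:[30,48] y:[29,35] z:[31,39] -> hit [31,35] leaf, test {P0@t=33, P1(miss)}
    N14 x:[49,51] y:[31,35] z:[32,35] -> miss, prune
    N16 x:[41,47] y:[28,33] z:[10,24] -> miss, prune

Summary -> nodes [0, 1, 2, 7, 9, 12, 4, 5, 6, 11, 15, 13, 14, 16]; box-tests=14; leaf-entries=2; first=P0

== RESULT ==
2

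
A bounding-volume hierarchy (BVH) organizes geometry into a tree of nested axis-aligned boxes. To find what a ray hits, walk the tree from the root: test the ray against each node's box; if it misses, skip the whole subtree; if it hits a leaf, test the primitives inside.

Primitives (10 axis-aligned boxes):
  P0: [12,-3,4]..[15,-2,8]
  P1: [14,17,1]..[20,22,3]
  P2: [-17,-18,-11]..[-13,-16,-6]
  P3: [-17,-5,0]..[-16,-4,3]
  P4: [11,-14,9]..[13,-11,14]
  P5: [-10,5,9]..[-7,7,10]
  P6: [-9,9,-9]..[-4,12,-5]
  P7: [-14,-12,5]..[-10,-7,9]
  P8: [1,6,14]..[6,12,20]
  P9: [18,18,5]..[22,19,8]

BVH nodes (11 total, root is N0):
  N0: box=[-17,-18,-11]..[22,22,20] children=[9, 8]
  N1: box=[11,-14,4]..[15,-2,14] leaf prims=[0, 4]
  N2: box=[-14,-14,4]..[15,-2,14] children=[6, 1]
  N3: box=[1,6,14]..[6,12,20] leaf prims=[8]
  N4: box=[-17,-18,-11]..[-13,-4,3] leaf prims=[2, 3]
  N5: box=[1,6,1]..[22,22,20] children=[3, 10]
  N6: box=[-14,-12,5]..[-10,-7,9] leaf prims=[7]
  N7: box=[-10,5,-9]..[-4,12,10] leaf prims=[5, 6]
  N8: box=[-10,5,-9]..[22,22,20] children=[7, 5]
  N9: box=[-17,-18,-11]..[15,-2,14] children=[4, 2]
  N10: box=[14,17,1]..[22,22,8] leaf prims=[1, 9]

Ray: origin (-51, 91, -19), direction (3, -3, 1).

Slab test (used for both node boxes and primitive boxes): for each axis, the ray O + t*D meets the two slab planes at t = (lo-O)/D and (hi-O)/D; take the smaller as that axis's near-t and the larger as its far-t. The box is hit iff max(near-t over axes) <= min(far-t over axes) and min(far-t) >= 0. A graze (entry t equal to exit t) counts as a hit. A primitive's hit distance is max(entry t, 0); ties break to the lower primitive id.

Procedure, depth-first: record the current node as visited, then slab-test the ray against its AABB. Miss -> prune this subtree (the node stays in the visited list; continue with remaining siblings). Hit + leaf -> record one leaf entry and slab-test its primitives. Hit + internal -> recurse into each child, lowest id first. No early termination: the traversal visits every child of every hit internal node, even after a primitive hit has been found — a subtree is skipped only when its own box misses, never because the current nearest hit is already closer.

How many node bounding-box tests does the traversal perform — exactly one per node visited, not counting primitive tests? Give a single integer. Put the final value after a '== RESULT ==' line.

Trace the traversal:
N0 x:[34/3,73/3] y:[23,109/3] z:[8,39] -> hit [23,73/3], descend [8, 9]
  N8 x:[41/3,73/3] y:[23,86/3] z:[10,39] -> hit [23,73/3], descend [5, 7]
    N5 x:[52/3,73/3] y:[23,85/3] z:[20,39] -> hit [23,73/3], descend [3, 10]
      N3 x:[52/3,19] y:[79/3,85/3] z:[33,39] -> miss, prune
      N10 x:[65/3,73/3] y:[23,74/3] z:[20,27] -> hit [23,73/3] leaf, test {P1(miss), P9@t=24}
    N7 x:[41/3,47/3] y:[79/3,86/3] z:[10,29] -> miss, prune
  N9 x:[34/3,22] y:[31,109/3] z:[8,33] -> miss, prune

Summary -> nodes [0, 8, 5, 3, 10, 7, 9]; box-tests=7; leaf-entries=1; first=P9

== RESULT ==
7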